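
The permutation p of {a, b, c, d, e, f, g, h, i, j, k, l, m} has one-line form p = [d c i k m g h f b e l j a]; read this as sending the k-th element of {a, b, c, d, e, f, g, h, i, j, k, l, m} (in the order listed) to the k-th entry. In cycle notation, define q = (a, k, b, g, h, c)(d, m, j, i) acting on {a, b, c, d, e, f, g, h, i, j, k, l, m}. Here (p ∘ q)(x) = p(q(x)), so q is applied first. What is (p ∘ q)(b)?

q(b) = g, then p(g) = h; composing gives (p ∘ q)(b) = h.

h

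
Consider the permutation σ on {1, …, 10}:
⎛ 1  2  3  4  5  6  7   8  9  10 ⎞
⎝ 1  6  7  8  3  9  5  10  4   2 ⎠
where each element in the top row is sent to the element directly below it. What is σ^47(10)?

Tracing 10 → 2 → … returns to 10 after 6 steps, so 10 lies in a 6-cycle (2, 6, 9, 4, 8, 10).
Powers repeat with period 6 on this cycle, and 47 mod 6 = 5, so σ^47(10) = σ^5(10).
Advancing 5 steps from 10: 10 → 2 → 6 → 9 → 4 → 8.

8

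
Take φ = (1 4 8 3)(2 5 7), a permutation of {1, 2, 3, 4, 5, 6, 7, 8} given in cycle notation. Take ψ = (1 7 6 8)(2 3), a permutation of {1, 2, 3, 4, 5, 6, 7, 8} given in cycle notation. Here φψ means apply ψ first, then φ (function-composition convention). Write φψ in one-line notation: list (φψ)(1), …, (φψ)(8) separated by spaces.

(φψ)(x) = φ(ψ(x)). Computing each image: φ(ψ(1)) = φ(7) = 2, φ(ψ(2)) = φ(3) = 1, φ(ψ(3)) = φ(2) = 5, φ(ψ(4)) = φ(4) = 8, φ(ψ(5)) = φ(5) = 7, φ(ψ(6)) = φ(8) = 3, φ(ψ(7)) = φ(6) = 6, φ(ψ(8)) = φ(1) = 4.
Hence φψ = [2 1 5 8 7 3 6 4].

2 1 5 8 7 3 6 4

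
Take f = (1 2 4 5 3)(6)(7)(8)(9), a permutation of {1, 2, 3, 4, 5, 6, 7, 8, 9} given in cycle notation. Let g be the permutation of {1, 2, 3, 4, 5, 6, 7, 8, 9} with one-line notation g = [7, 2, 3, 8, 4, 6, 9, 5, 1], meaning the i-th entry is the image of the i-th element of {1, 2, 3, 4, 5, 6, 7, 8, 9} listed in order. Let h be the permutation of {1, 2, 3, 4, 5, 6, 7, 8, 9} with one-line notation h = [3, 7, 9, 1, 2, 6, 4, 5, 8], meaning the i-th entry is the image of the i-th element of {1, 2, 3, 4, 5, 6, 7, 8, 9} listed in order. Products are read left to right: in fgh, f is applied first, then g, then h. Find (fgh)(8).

2

Apply the permutations in order: f(8) = 8, then g(8) = 5, then h(5) = 2. So (fgh)(8) = 2.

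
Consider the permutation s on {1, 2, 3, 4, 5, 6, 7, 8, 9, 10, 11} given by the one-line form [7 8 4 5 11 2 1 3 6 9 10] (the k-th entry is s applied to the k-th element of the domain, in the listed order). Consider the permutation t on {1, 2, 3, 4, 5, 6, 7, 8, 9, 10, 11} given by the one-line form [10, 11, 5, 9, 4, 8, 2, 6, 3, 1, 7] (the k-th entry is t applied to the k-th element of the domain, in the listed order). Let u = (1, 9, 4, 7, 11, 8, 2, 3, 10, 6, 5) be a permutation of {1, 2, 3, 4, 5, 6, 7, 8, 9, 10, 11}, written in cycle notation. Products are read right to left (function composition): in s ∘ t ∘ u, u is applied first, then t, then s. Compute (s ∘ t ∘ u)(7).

1

Chase 7: u(7) = 11; t(11) = 7; s(7) = 1. Hence (s ∘ t ∘ u)(7) = 1.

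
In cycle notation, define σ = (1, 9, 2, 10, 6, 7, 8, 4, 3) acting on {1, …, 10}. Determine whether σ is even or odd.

The cycle lengths are 9, 1.
A cycle of length ℓ contributes ℓ−1 transpositions, so σ is a product of 8 transpositions — even.

even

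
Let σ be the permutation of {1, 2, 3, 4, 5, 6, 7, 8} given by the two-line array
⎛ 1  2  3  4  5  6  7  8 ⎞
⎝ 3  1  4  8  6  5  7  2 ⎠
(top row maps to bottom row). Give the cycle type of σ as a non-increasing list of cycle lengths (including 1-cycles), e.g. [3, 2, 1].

[5, 2, 1]

The disjoint cycles are (1 3 4 8 2)(5 6)(7), with lengths 5, 2, 1 in non-increasing order.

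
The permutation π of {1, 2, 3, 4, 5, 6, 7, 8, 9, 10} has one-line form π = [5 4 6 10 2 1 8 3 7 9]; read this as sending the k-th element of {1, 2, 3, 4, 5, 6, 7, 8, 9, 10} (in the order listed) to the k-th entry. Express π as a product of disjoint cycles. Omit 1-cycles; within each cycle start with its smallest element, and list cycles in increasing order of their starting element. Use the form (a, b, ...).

(1, 5, 2, 4, 10, 9, 7, 8, 3, 6)

From 1: 1 → 5 → 2 → 4 → 10 → 9 → 7 → 8 → 3 → 6 → 1, closing the cycle (1, 5, 2, 4, 10, 9, 7, 8, 3, 6).
Repeating from the next unused element and collecting all non-trivial cycles gives (1, 5, 2, 4, 10, 9, 7, 8, 3, 6).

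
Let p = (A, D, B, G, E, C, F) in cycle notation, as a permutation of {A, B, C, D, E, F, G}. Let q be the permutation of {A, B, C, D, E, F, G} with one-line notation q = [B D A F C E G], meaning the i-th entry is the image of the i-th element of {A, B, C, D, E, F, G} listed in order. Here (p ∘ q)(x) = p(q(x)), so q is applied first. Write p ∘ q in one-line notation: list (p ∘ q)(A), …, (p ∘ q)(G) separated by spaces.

(p ∘ q)(x) = p(q(x)). Computing each image: p(q(A)) = p(B) = G, p(q(B)) = p(D) = B, p(q(C)) = p(A) = D, p(q(D)) = p(F) = A, p(q(E)) = p(C) = F, p(q(F)) = p(E) = C, p(q(G)) = p(G) = E.
Hence p ∘ q = [G B D A F C E].

G B D A F C E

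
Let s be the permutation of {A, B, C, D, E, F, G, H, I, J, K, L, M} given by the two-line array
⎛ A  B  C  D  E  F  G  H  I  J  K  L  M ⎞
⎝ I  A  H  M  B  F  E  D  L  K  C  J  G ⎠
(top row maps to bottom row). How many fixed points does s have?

1

The fixed points (elements with s(x) = x) are {F}, so there is 1.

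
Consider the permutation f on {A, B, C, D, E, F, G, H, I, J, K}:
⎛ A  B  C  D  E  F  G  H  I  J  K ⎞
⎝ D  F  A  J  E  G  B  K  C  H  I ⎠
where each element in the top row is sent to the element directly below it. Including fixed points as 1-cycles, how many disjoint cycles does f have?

The cycle decomposition is (A D J H K I C)(B F G)(E), which has 3 cycles (counting 1-cycles).

3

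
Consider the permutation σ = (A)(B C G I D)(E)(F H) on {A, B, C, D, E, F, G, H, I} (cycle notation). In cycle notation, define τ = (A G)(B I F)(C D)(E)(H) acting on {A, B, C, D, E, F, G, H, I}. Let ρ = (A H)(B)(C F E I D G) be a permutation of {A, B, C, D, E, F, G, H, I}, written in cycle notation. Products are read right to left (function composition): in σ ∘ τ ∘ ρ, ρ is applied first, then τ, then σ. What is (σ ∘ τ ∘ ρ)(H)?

Apply the permutations in order: ρ(H) = A, then τ(A) = G, then σ(G) = I. So (σ ∘ τ ∘ ρ)(H) = I.

I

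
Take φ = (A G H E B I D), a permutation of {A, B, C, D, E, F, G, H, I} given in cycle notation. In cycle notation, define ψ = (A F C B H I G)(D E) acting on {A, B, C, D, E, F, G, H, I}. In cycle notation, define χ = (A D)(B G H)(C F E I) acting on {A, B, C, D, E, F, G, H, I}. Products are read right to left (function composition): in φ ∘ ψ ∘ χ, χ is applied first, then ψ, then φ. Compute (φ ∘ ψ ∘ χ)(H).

E

(φ ∘ ψ ∘ χ)(H) = φ(ψ(χ(H))). χ(H) = B, then ψ(B) = H, then φ(H) = E, so the result is E.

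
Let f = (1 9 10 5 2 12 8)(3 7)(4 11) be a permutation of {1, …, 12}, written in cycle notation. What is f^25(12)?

10

12 lies in the 7-cycle (1 9 10 5 2 12 8).
Since the cycle has length 7, f^25 acts on it the same as f^4 (25 mod 7 = 4).
Stepping 4 places around the cycle: 12 → 8 → 1 → 9 → 10.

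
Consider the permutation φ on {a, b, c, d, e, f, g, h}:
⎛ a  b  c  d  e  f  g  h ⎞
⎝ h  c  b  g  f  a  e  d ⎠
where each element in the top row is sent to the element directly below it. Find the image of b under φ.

The entry below b in the array is c, so φ(b) = c.

c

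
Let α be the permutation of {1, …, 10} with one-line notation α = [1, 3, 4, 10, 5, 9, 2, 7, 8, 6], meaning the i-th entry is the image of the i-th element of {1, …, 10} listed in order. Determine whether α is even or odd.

odd

In disjoint-cycle form the cycle lengths are 8, 1, 1.
A cycle of length ℓ contributes ℓ−1 transpositions, so α is a product of 7 transpositions — odd.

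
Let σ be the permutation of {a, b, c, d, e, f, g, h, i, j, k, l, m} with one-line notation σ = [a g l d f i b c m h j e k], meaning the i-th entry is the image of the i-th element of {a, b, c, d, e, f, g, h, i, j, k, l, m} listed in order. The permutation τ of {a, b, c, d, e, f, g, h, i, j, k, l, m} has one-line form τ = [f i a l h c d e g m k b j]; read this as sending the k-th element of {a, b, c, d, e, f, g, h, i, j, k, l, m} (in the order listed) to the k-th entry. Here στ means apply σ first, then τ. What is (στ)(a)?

f

σ(a) = a, then τ(a) = f; composing gives (στ)(a) = f.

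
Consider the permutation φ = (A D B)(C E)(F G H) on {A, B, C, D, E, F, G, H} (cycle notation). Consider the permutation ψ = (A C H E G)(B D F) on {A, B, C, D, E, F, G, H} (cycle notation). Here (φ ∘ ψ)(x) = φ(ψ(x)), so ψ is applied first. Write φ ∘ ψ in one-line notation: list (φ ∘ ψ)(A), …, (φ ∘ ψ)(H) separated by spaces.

For each element, apply ψ then φ: A → C → E; B → D → B; C → H → F; D → F → G; E → G → H; F → B → A; G → A → D; H → E → C.
So φ ∘ ψ in one-line form is E B F G H A D C.

E B F G H A D C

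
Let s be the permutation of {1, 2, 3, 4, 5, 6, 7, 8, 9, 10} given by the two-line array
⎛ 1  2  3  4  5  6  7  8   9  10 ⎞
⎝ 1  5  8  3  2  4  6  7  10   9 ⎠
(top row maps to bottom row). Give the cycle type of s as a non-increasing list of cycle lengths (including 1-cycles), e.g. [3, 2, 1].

[5, 2, 2, 1]

The disjoint cycles are (1)(2, 5)(3, 8, 7, 6, 4)(9, 10), with lengths 5, 2, 2, 1 in non-increasing order.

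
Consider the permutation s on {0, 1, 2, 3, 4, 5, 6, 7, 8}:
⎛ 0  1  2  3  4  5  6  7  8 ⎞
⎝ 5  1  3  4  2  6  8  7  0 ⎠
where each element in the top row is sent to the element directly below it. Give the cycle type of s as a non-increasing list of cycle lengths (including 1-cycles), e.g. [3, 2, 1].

The disjoint cycles are (0 5 6 8)(1)(2 3 4)(7), with lengths 4, 3, 1, 1 in non-increasing order.

[4, 3, 1, 1]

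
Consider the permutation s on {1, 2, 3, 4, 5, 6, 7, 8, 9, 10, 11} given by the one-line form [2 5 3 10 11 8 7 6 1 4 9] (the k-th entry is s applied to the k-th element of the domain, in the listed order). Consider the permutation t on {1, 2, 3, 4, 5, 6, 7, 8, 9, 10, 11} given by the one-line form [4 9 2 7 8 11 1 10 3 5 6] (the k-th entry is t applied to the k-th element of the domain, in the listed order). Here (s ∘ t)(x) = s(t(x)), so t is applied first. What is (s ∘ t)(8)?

(s ∘ t)(8) = s(t(8)). t(8) = 10, then s(10) = 4. So (s ∘ t)(8) = 4.

4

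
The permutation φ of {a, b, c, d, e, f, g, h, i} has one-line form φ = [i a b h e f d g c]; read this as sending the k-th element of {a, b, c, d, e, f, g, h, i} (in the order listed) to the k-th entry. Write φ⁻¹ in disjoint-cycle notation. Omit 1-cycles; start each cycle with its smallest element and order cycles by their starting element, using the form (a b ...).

The cycle decomposition of φ is (a i c b)(d h g).
Reversing each cycle (and rotating so the smallest element leads) gives φ⁻¹ = (a b c i)(d g h).

(a b c i)(d g h)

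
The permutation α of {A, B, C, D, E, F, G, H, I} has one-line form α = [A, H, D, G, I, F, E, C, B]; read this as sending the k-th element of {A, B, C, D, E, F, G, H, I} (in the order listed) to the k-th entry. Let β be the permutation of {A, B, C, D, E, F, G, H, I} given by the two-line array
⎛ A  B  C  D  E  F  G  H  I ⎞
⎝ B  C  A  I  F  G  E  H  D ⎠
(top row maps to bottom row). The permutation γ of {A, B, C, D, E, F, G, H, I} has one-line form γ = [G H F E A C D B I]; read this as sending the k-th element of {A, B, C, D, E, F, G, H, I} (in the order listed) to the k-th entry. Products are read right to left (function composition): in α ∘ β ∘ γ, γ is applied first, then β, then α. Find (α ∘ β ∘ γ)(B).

(α ∘ β ∘ γ)(B) = α(β(γ(B))). γ(B) = H, then β(H) = H, then α(H) = C, so the result is C.

C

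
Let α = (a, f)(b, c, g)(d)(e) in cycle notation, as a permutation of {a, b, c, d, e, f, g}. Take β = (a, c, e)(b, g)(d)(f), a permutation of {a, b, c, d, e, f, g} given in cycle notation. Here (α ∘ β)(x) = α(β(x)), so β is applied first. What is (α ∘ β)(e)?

β(e) = a, then α(a) = f; composing gives (α ∘ β)(e) = f.

f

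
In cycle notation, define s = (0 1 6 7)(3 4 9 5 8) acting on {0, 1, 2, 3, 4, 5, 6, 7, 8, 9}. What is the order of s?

20

The disjoint cycles have lengths 5, 4, 1.
The order of s is the least common multiple of its cycle lengths: lcm(5, 4) = 20.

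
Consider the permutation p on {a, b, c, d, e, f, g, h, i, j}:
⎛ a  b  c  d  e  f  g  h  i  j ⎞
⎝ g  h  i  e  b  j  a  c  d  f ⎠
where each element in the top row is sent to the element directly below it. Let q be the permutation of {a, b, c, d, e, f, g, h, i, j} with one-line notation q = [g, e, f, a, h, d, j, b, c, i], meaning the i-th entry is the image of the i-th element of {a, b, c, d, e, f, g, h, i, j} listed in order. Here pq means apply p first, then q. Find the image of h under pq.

(pq)(h) = q(p(h)). p(h) = c, then q(c) = f. So (pq)(h) = f.

f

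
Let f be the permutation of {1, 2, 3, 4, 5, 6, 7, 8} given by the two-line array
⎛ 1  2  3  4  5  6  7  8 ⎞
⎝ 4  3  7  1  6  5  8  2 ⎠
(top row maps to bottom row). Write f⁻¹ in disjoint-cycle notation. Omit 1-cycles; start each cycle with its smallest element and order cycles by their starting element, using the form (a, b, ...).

(1, 4)(2, 8, 7, 3)(5, 6)

The cycle decomposition of f is (1, 4)(2, 3, 7, 8)(5, 6).
The inverse reverses every cycle; in canonical form, f⁻¹ = (1, 4)(2, 8, 7, 3)(5, 6).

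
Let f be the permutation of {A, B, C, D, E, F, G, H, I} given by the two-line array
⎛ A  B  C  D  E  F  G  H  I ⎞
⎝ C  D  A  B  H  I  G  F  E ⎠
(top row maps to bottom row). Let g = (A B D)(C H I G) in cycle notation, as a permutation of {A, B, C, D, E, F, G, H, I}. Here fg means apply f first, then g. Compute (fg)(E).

I

First apply f: f(E) = H, then g(H) = I. Thus (fg)(E) = I.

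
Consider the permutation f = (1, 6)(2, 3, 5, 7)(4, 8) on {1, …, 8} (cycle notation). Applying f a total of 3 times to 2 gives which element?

2 lies in the 4-cycle (2, 3, 5, 7).
Advancing 3 steps from 2: 2 → 3 → 5 → 7.

7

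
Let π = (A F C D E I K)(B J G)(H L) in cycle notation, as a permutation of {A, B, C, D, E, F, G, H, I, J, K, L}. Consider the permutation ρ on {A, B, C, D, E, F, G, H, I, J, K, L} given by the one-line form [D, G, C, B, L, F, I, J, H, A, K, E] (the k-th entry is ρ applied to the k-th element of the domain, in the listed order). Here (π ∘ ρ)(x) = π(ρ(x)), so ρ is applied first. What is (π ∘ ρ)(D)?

J

ρ(D) = B, then π(B) = J; composing gives (π ∘ ρ)(D) = J.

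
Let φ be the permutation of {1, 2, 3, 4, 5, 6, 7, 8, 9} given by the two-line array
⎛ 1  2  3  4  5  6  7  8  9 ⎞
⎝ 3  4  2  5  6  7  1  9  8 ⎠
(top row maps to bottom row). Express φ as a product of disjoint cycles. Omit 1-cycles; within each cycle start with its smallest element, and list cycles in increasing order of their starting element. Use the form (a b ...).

Start at 1 and follow images: 1 → 3 → 2 → 4 → 5 → 6 → 7 → 1, giving the cycle (1 3 2 4 5 6 7).
Repeating from the next unused element and collecting all non-trivial cycles gives (1 3 2 4 5 6 7)(8 9).

(1 3 2 4 5 6 7)(8 9)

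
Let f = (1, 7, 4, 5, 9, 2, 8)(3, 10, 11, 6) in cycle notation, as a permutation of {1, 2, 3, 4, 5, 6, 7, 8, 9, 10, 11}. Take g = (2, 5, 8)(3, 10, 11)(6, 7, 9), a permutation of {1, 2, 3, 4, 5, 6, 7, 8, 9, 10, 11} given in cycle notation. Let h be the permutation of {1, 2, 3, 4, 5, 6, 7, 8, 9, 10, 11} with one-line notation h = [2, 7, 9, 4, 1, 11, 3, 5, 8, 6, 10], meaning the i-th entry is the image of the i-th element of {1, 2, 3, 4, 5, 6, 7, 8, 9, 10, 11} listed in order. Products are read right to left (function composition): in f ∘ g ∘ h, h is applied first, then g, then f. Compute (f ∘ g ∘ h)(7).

11

Chase 7: h(7) = 3; g(3) = 10; f(10) = 11. Hence (f ∘ g ∘ h)(7) = 11.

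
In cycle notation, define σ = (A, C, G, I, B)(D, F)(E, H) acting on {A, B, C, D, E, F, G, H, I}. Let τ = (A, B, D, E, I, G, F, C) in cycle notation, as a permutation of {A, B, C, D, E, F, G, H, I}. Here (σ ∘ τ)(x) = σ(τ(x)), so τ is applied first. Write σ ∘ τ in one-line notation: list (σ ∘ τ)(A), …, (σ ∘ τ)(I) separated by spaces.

A F C H B G D E I

For each element, apply τ then σ: A → B → A; B → D → F; C → A → C; D → E → H; E → I → B; F → C → G; G → F → D; H → H → E; I → G → I.
Collecting the images, σ ∘ τ = [A F C H B G D E I].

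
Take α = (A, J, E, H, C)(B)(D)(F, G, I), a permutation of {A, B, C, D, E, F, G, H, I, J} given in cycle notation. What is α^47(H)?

A

H lies in the 5-cycle (A, J, E, H, C).
Powers repeat with period 5 on this cycle, and 47 mod 5 = 2, so α^47(H) = α^2(H).
Advancing 2 steps from H: H → C → A.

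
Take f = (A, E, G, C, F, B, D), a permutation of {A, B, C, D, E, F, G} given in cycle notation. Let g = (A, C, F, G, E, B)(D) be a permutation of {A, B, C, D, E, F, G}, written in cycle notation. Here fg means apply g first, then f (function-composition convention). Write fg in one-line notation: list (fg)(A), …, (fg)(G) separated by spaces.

F E B A D C G

Chase each element through g then f: A → C → F; B → A → E; C → F → B; D → D → A; E → B → D; F → G → C; G → E → G.
So fg in one-line form is F E B A D C G.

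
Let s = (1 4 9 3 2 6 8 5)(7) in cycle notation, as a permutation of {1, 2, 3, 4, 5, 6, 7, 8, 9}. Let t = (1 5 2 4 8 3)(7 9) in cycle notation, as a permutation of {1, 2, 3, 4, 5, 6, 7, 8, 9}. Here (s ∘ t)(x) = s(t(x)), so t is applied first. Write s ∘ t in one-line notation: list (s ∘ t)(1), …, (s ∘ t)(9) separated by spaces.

1 9 4 5 6 8 3 2 7

(s ∘ t)(x) = s(t(x)). Computing each image: s(t(1)) = s(5) = 1, s(t(2)) = s(4) = 9, s(t(3)) = s(1) = 4, s(t(4)) = s(8) = 5, s(t(5)) = s(2) = 6, s(t(6)) = s(6) = 8, s(t(7)) = s(9) = 3, s(t(8)) = s(3) = 2, s(t(9)) = s(7) = 7.
Hence s ∘ t = [1 9 4 5 6 8 3 2 7].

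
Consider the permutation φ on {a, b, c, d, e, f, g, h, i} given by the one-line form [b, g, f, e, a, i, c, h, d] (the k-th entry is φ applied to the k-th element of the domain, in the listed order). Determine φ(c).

f

c is element number 3 of the domain, and entry number 3 of the one-line form is f, so φ(c) = f.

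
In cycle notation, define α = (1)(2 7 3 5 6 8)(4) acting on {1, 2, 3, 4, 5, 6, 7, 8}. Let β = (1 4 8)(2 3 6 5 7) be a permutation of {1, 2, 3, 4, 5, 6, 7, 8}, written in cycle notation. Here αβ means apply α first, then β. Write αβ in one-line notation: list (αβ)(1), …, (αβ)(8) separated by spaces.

4 2 7 8 5 1 6 3

For each element, apply α then β: 1 → 1 → 4; 2 → 7 → 2; 3 → 5 → 7; 4 → 4 → 8; 5 → 6 → 5; 6 → 8 → 1; 7 → 3 → 6; 8 → 2 → 3.
Collecting the images, αβ = [4 2 7 8 5 1 6 3].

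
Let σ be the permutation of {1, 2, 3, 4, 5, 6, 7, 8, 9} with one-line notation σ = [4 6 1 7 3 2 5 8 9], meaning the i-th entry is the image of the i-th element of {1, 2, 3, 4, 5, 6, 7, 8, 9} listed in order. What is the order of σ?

10

Decomposing into disjoint cycles gives cycle lengths 5, 2, 1, 1.
The order of σ is the least common multiple of its cycle lengths: lcm(5, 2) = 10.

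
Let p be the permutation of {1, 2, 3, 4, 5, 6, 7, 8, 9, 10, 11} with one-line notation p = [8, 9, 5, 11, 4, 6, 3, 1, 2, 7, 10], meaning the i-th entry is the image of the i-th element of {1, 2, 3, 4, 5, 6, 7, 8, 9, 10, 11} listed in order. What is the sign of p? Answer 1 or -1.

In disjoint-cycle form the cycle lengths are 6, 2, 2, 1.
A cycle of length ℓ contributes ℓ−1 transpositions, so p is a product of 5 + 1 + 1 = 7 transpositions — odd.

-1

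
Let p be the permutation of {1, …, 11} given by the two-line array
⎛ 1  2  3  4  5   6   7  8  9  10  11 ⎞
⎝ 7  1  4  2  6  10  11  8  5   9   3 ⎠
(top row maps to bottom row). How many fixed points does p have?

1

The fixed points (elements with p(x) = x) are {8}, so there is 1.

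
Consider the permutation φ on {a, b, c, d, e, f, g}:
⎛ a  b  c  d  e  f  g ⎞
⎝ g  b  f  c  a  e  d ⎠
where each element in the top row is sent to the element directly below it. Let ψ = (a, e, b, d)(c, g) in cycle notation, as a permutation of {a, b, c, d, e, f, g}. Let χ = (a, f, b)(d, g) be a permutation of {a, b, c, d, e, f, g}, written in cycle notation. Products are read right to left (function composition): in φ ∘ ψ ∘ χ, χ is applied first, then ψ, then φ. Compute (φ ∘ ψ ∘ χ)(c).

Apply the permutations in order: χ(c) = c, then ψ(c) = g, then φ(g) = d. So (φ ∘ ψ ∘ χ)(c) = d.

d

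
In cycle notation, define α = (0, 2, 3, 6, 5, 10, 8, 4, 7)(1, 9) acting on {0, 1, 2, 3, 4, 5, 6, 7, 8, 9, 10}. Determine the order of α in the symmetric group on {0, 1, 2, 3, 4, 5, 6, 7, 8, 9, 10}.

18

The disjoint cycles have lengths 9, 2.
Since disjoint cycles commute, ord(α) = lcm(9, 2) = 18.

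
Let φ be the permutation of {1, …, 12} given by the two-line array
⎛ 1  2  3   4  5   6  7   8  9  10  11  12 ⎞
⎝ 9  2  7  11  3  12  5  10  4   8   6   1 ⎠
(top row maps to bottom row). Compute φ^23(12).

Tracing 12 → 1 → … returns to 12 after 6 steps, so 12 lies in a 6-cycle (1 9 4 11 6 12).
Powers repeat with period 6 on this cycle, and 23 mod 6 = 5, so φ^23(12) = φ^5(12).
Stepping 5 places around the cycle: 12 → 1 → 9 → 4 → 11 → 6.

6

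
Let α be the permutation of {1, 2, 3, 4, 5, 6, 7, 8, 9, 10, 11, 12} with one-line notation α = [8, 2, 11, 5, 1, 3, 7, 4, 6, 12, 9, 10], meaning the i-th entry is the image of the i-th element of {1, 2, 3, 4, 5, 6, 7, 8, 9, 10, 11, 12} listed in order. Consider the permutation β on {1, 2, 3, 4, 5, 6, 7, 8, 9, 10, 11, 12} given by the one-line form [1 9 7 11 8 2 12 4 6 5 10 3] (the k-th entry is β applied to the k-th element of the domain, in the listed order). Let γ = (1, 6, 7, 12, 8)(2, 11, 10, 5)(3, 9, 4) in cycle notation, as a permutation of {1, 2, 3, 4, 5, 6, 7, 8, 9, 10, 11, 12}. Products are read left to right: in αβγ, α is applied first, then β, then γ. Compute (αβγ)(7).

8

(αβγ)(7) = γ(β(α(7))). α(7) = 7, then β(7) = 12, then γ(12) = 8, so the result is 8.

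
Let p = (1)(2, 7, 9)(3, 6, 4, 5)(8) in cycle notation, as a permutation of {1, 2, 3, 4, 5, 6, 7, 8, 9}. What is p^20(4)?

4 lies in the 4-cycle (3, 6, 4, 5).
Powers repeat with period 4 on this cycle, and 20 mod 4 = 0, so p^20(4) = p^0(4).
So p^20(4) = 4.

4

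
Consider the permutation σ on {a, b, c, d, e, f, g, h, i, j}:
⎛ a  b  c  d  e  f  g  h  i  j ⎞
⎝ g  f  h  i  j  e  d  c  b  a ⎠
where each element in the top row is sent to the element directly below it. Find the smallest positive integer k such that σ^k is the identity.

8

The disjoint-cycle form of σ has cycle lengths 8, 2.
The order of σ is the least common multiple of its cycle lengths: lcm(8, 2) = 8.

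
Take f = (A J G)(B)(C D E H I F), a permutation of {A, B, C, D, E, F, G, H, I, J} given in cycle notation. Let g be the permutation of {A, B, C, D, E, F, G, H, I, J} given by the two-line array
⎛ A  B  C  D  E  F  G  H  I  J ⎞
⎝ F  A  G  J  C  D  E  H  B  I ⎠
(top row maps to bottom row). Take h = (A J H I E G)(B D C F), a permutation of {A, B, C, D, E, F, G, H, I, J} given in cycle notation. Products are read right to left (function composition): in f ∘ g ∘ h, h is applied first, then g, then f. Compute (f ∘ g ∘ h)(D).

A

Apply the permutations in order: h(D) = C, then g(C) = G, then f(G) = A. So (f ∘ g ∘ h)(D) = A.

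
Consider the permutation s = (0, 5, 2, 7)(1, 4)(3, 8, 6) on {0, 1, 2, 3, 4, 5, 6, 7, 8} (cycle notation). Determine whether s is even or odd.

even

The cycle lengths are 4, 3, 2.
A cycle is odd iff its length is even; s has 2 even-length cycles, so sgn(s) = (−1)^2 and s is even.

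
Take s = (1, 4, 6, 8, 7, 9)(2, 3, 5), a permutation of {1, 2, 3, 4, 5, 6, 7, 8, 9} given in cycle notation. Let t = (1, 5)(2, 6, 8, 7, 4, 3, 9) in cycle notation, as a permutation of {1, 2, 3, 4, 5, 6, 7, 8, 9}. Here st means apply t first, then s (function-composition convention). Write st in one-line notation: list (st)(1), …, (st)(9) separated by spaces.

2 8 1 5 4 7 6 9 3

Chase each element through t then s: 1 → 5 → 2; 2 → 6 → 8; 3 → 9 → 1; 4 → 3 → 5; 5 → 1 → 4; 6 → 8 → 7; 7 → 4 → 6; 8 → 7 → 9; 9 → 2 → 3.
So st in one-line form is 2 8 1 5 4 7 6 9 3.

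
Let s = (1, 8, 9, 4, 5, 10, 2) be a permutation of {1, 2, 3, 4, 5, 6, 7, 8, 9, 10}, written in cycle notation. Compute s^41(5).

5 lies in the 7-cycle (1, 8, 9, 4, 5, 10, 2).
On a 7-cycle, s^7 is the identity, so s^41 = s^6 there (41 ≡ 6 mod 7).
Advancing 6 steps from 5: 5 → 10 → 2 → 1 → 8 → 9 → 4.

4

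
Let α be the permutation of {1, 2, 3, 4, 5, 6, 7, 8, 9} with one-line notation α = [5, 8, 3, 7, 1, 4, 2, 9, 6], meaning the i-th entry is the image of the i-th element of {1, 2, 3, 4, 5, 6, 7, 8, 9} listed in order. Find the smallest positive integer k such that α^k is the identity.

The disjoint-cycle form of α has cycle lengths 6, 2, 1.
The order is lcm(6, 2) = 6.

6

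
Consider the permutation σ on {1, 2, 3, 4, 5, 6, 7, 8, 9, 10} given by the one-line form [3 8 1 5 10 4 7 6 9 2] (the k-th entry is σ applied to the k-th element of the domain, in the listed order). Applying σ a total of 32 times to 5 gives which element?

2

Tracing 5 → 10 → … returns to 5 after 6 steps, so 5 lies in a 6-cycle (2 8 6 4 5 10).
Since the cycle has length 6, σ^32 acts on it the same as σ^2 (32 mod 6 = 2).
Advancing 2 steps from 5: 5 → 10 → 2.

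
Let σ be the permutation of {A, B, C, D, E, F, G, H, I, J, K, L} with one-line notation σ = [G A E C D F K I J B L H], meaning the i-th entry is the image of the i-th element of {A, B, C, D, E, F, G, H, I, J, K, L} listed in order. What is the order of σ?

Decomposing into disjoint cycles gives cycle lengths 8, 3, 1.
The order of σ is the least common multiple of its cycle lengths: lcm(8, 3) = 24.

24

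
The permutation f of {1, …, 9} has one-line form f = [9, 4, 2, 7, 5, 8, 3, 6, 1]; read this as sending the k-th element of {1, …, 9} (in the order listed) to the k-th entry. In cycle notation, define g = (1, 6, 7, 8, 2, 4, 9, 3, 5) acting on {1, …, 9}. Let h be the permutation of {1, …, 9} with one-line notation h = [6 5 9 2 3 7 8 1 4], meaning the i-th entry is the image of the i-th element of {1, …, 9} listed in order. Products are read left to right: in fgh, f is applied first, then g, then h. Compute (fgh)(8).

8

(fgh)(8) = h(g(f(8))). f(8) = 6, then g(6) = 7, then h(7) = 8, so the result is 8.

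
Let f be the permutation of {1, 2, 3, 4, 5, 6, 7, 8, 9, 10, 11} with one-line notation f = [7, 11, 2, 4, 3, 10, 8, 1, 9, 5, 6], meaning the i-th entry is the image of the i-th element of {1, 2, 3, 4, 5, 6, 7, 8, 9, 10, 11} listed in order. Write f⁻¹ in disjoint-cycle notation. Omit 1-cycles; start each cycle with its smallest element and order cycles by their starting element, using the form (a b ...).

First write f in disjoint cycles: (1 7 8)(2 11 6 10 5 3).
Reversing each cycle (and rotating so the smallest element leads) gives f⁻¹ = (1 8 7)(2 3 5 10 6 11).

(1 8 7)(2 3 5 10 6 11)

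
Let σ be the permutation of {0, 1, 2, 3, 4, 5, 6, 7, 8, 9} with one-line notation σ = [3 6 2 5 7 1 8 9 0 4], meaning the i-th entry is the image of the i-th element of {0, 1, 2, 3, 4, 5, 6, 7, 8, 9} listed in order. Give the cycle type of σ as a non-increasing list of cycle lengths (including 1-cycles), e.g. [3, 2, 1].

[6, 3, 1]

The disjoint cycles are (0 3 5 1 6 8)(2)(4 7 9), with lengths 6, 3, 1 in non-increasing order.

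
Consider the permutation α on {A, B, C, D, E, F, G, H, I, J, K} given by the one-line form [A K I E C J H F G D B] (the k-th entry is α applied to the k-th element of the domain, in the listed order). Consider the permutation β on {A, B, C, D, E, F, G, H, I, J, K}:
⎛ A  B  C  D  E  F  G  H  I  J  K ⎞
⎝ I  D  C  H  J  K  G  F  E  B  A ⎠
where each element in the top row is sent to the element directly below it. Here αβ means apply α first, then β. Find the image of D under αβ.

α(D) = E, then β(E) = J; composing gives (αβ)(D) = J.

J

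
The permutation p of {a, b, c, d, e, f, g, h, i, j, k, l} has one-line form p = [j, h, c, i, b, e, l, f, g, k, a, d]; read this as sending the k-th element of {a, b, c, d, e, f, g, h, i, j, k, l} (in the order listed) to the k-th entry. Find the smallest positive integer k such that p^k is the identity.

12

Decomposing into disjoint cycles gives cycle lengths 4, 4, 3, 1.
The order is lcm(4, 4, 3) = 12.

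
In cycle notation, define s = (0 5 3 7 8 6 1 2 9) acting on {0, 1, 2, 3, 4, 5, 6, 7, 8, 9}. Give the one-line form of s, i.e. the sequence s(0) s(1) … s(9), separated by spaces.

Each element maps to the next entry in its cycle (wrapping to the front): 0→5, 1→2, 2→9, 3→7, 4→4, 5→3, 6→1, 7→8, 8→6, 9→0.
So the one-line form is 5 2 9 7 4 3 1 8 6 0.

5 2 9 7 4 3 1 8 6 0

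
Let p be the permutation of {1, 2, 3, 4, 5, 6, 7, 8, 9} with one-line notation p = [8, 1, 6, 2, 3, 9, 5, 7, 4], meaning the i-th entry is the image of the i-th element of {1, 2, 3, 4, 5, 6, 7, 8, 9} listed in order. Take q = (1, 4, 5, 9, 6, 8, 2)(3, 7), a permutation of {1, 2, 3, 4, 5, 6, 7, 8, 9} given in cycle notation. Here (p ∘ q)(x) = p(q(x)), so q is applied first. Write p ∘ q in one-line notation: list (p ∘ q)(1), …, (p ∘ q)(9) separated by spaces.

Chase each element through q then p: 1 → 4 → 2; 2 → 1 → 8; 3 → 7 → 5; 4 → 5 → 3; 5 → 9 → 4; 6 → 8 → 7; 7 → 3 → 6; 8 → 2 → 1; 9 → 6 → 9.
So p ∘ q in one-line form is 2 8 5 3 4 7 6 1 9.

2 8 5 3 4 7 6 1 9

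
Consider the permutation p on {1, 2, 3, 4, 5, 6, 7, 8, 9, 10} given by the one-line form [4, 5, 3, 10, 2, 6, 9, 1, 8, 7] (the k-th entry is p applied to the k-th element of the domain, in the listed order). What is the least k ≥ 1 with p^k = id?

Decomposing into disjoint cycles gives cycle lengths 6, 2, 1, 1.
The order of p is the least common multiple of its cycle lengths: lcm(6, 2) = 6.

6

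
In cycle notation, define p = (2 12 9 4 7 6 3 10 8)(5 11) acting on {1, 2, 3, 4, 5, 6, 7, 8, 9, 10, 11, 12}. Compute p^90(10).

10 lies in the 9-cycle (2 12 9 4 7 6 3 10 8).
Since the cycle has length 9, p^90 acts on it the same as p^0 (90 mod 9 = 0).
So p^90(10) = 10.

10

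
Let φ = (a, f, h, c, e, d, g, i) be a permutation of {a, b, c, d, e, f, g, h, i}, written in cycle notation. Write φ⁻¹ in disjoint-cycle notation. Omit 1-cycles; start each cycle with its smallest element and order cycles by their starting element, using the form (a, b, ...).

If φ sends a → b within a cycle, φ⁻¹ sends b → a; equivalently, reverse each cycle.
After reversing and putting each cycle's least element first, φ⁻¹ = (a, i, g, d, e, c, h, f).

(a, i, g, d, e, c, h, f)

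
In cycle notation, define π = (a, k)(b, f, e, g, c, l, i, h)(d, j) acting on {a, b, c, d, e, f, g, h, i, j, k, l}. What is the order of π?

8

The cycle type of π is (8, 2, 2).
Since disjoint cycles commute, ord(π) = lcm(8, 2, 2) = 8.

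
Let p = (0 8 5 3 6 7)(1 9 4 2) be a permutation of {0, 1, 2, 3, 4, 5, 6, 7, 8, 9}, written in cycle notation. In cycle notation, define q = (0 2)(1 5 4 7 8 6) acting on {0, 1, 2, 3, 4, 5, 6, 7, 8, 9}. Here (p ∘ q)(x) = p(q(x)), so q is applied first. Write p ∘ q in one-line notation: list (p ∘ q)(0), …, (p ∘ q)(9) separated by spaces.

(p ∘ q)(x) = p(q(x)). Computing each image: p(q(0)) = p(2) = 1, p(q(1)) = p(5) = 3, p(q(2)) = p(0) = 8, p(q(3)) = p(3) = 6, p(q(4)) = p(7) = 0, p(q(5)) = p(4) = 2, p(q(6)) = p(1) = 9, p(q(7)) = p(8) = 5, p(q(8)) = p(6) = 7, p(q(9)) = p(9) = 4.
Hence p ∘ q = [1 3 8 6 0 2 9 5 7 4].

1 3 8 6 0 2 9 5 7 4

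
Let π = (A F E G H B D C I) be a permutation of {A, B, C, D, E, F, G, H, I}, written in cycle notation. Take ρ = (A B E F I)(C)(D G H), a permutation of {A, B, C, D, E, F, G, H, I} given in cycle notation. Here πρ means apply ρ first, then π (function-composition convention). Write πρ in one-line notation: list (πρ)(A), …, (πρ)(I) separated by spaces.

D G I H E A B C F

Chase each element through ρ then π: A → B → D; B → E → G; C → C → I; D → G → H; E → F → E; F → I → A; G → H → B; H → D → C; I → A → F.
So πρ in one-line form is D G I H E A B C F.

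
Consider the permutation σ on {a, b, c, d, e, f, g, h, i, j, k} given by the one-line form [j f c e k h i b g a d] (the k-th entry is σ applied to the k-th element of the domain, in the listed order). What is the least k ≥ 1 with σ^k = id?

Writing σ as disjoint cycles, the cycle lengths are 3, 3, 2, 2, 1.
The order of σ is the least common multiple of its cycle lengths: lcm(3, 3, 2, 2) = 6.

6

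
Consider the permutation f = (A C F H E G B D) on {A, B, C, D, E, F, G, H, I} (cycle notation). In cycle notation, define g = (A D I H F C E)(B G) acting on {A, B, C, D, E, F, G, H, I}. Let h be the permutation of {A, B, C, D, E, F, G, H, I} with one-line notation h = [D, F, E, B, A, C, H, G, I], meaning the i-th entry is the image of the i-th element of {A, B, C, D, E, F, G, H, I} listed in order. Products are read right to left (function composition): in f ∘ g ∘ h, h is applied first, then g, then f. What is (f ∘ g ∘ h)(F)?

(f ∘ g ∘ h)(F) = f(g(h(F))). h(F) = C, then g(C) = E, then f(E) = G, so the result is G.

G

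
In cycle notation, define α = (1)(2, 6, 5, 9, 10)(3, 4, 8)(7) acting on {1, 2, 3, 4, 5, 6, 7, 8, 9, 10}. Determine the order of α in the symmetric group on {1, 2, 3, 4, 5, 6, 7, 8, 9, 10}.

The cycle type of α is (5, 3, 1, 1).
The order of α is the least common multiple of its cycle lengths: lcm(5, 3) = 15.

15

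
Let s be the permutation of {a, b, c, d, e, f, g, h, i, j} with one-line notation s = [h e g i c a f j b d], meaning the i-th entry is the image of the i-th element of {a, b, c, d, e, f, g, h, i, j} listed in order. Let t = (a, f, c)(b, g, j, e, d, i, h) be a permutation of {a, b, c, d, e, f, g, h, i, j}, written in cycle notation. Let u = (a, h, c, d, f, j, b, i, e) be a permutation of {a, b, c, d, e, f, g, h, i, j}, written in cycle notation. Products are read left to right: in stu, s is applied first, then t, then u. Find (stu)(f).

j

Apply the permutations in order: s(f) = a, then t(a) = f, then u(f) = j. So (stu)(f) = j.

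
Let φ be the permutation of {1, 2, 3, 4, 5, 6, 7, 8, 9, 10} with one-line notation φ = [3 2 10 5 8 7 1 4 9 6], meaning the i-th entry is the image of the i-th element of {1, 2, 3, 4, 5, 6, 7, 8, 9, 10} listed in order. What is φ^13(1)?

Tracing 1 → 3 → … returns to 1 after 5 steps, so 1 lies in a 5-cycle (1 3 10 6 7).
Powers repeat with period 5 on this cycle, and 13 mod 5 = 3, so φ^13(1) = φ^3(1).
Advancing 3 steps from 1: 1 → 3 → 10 → 6.

6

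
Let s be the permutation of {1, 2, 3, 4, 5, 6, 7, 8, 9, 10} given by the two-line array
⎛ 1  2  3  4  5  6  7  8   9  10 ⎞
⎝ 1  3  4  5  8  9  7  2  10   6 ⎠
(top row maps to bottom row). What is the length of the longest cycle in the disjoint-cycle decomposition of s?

5

Decomposing into disjoint cycles gives (2, 3, 4, 5, 8)(6, 9, 10); the longest has length 5.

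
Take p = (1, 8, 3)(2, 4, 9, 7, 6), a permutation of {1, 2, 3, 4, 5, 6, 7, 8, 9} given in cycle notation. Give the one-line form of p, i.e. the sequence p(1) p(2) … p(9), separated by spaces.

Image by image: 1↦8, 2↦4, 3↦1, 4↦9, 5↦5, 6↦2, 7↦6, 8↦3, 9↦7.
So the one-line form is 8 4 1 9 5 2 6 3 7.

8 4 1 9 5 2 6 3 7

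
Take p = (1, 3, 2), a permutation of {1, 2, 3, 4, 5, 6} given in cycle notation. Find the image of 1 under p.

Within (1, 3, 2), 1 ↦ 3.

3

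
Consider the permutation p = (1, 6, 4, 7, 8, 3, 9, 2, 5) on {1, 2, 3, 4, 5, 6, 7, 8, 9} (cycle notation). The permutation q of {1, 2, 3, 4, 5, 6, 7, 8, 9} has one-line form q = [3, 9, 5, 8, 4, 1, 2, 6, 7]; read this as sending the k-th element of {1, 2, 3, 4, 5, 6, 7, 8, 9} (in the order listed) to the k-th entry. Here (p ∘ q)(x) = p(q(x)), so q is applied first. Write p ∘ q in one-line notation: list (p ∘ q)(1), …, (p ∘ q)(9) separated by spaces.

9 2 1 3 7 6 5 4 8

Chase each element through q then p: 1 → 3 → 9; 2 → 9 → 2; 3 → 5 → 1; 4 → 8 → 3; 5 → 4 → 7; 6 → 1 → 6; 7 → 2 → 5; 8 → 6 → 4; 9 → 7 → 8.
Collecting the images, p ∘ q = [9 2 1 3 7 6 5 4 8].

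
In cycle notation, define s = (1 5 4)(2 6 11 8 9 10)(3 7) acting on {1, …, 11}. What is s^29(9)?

9 lies in the 6-cycle (2 6 11 8 9 10).
Since the cycle has length 6, s^29 acts on it the same as s^5 (29 mod 6 = 5).
Advancing 5 steps from 9: 9 → 10 → 2 → 6 → 11 → 8.

8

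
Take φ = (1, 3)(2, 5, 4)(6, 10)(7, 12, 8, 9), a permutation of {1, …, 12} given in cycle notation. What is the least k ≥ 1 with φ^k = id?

12

The cycle type of φ is (4, 3, 2, 2, 1).
The order is lcm(4, 3, 2, 2) = 12.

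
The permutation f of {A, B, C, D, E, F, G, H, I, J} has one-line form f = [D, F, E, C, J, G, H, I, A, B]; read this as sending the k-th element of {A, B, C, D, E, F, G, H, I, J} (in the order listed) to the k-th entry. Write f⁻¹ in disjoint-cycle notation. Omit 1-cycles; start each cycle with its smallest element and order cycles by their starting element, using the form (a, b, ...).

(A, I, H, G, F, B, J, E, C, D)

The cycle decomposition of f is (A, D, C, E, J, B, F, G, H, I).
Reversing each cycle (and rotating so the smallest element leads) gives f⁻¹ = (A, I, H, G, F, B, J, E, C, D).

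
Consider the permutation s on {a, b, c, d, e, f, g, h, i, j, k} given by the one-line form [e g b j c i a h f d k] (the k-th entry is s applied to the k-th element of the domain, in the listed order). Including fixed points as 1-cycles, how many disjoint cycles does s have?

The cycle decomposition is (a e c b g)(d j)(f i)(h)(k), which has 5 cycles (counting 1-cycles).

5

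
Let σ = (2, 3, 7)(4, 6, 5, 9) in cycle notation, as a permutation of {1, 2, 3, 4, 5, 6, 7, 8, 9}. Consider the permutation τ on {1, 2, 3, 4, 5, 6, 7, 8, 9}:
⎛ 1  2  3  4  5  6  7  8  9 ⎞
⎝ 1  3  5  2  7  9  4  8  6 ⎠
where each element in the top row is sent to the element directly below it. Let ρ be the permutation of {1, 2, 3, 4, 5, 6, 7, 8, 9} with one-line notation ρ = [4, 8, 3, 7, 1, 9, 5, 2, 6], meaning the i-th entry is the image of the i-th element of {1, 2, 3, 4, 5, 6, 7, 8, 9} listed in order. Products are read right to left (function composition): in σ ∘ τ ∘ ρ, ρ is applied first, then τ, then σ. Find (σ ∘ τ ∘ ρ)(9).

4

Apply the permutations in order: ρ(9) = 6, then τ(6) = 9, then σ(9) = 4. So (σ ∘ τ ∘ ρ)(9) = 4.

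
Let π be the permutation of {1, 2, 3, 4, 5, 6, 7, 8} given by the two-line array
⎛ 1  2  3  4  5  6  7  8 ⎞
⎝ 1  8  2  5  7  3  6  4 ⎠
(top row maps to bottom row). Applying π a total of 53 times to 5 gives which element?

Tracing 5 → 7 → … returns to 5 after 7 steps, so 5 lies in a 7-cycle (2 8 4 5 7 6 3).
Since the cycle has length 7, π^53 acts on it the same as π^4 (53 mod 7 = 4).
Stepping 4 places around the cycle: 5 → 7 → 6 → 3 → 2.

2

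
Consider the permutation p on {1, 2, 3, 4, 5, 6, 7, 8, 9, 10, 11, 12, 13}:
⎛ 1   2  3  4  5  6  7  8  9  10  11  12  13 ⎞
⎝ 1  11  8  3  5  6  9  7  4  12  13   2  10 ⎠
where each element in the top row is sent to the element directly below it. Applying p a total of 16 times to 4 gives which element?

Tracing 4 → 3 → … returns to 4 after 5 steps, so 4 lies in a 5-cycle (3 8 7 9 4).
Powers repeat with period 5 on this cycle, and 16 mod 5 = 1, so p^16(4) = p^1(4).
Stepping 1 place around the cycle: 4 → 3.

3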